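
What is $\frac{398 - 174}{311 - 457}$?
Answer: $- \frac{112}{73} \approx -1.5342$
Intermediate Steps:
$\frac{398 - 174}{311 - 457} = \frac{224}{-146} = 224 \left(- \frac{1}{146}\right) = - \frac{112}{73}$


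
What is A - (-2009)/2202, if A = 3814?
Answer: 8400437/2202 ≈ 3814.9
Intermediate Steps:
A - (-2009)/2202 = 3814 - (-2009)/2202 = 3814 - 1*(-2009/2202) = 3814 + 2009/2202 = 8400437/2202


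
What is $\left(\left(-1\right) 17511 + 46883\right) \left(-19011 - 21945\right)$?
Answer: $-1202959632$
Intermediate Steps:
$\left(\left(-1\right) 17511 + 46883\right) \left(-19011 - 21945\right) = \left(-17511 + 46883\right) \left(-40956\right) = 29372 \left(-40956\right) = -1202959632$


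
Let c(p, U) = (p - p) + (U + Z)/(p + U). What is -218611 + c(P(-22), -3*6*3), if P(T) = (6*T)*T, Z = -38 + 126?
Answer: -311520658/1425 ≈ -2.1861e+5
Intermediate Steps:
Z = 88
P(T) = 6*T²
c(p, U) = (88 + U)/(U + p) (c(p, U) = (p - p) + (U + 88)/(p + U) = 0 + (88 + U)/(U + p) = (88 + U)/(U + p))
-218611 + c(P(-22), -3*6*3) = -218611 + (88 - 3*6*3)/(-3*6*3 + 6*(-22)²) = -218611 + (88 - 18*3)/(-18*3 + 6*484) = -218611 + (88 - 54)/(-54 + 2904) = -218611 + 34/2850 = -218611 + (1/2850)*34 = -218611 + 17/1425 = -311520658/1425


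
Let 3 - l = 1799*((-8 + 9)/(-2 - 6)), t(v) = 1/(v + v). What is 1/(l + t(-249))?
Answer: 1992/453923 ≈ 0.0043884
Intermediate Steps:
t(v) = 1/(2*v)
l = 1823/8 (l = 3 - 1799*(-8 + 9)/(-2 - 6) = 3 - 1799*1/(-8) = 3 - 1799*1*(-⅛) = 3 - 1799*(-1)/8 = 3 - 1*(-1799/8) = 3 + 1799/8 = 1823/8 ≈ 227.88)
1/(l + t(-249)) = 1/(1823/8 + (½)/(-249)) = 1/(1823/8 + (½)*(-1/249)) = 1/(1823/8 - 1/498) = 1/(453923/1992) = 1992/453923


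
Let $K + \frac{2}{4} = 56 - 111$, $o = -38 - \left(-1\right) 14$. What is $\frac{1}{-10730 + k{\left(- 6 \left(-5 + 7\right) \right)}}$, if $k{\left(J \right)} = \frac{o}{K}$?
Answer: $- \frac{37}{396994} \approx -9.32 \cdot 10^{-5}$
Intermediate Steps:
$o = -24$ ($o = -38 - -14 = -38 + 14 = -24$)
$K = - \frac{111}{2}$ ($K = - \frac{1}{2} + \left(56 - 111\right) = - \frac{1}{2} - 55 = - \frac{111}{2} \approx -55.5$)
$k{\left(J \right)} = \frac{16}{37}$ ($k{\left(J \right)} = - \frac{24}{- \frac{111}{2}} = \left(-24\right) \left(- \frac{2}{111}\right) = \frac{16}{37}$)
$\frac{1}{-10730 + k{\left(- 6 \left(-5 + 7\right) \right)}} = \frac{1}{-10730 + \frac{16}{37}} = \frac{1}{- \frac{396994}{37}} = - \frac{37}{396994}$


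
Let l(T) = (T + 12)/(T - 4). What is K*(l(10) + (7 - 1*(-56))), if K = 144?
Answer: 9600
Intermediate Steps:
l(T) = (12 + T)/(-4 + T)
K*(l(10) + (7 - 1*(-56))) = 144*((12 + 10)/(-4 + 10) + (7 - 1*(-56))) = 144*(22/6 + (7 + 56)) = 144*((⅙)*22 + 63) = 144*(11/3 + 63) = 144*(200/3) = 9600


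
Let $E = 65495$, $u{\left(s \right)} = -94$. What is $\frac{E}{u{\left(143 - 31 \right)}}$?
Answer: $- \frac{65495}{94} \approx -696.75$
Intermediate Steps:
$\frac{E}{u{\left(143 - 31 \right)}} = \frac{65495}{-94} = 65495 \left(- \frac{1}{94}\right) = - \frac{65495}{94}$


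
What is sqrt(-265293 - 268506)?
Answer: 3*I*sqrt(59311) ≈ 730.62*I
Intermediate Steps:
sqrt(-265293 - 268506) = sqrt(-533799) = 3*I*sqrt(59311)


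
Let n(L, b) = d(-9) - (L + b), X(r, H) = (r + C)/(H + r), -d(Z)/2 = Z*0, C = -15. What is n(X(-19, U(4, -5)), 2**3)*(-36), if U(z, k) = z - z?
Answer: 6696/19 ≈ 352.42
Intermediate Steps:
d(Z) = 0 (d(Z) = -2*Z*0 = -2*0 = 0)
U(z, k) = 0
X(r, H) = (-15 + r)/(H + r) (X(r, H) = (r - 15)/(H + r) = (-15 + r)/(H + r))
n(L, b) = -L - b (n(L, b) = 0 - (L + b) = 0 + (-L - b) = -L - b)
n(X(-19, U(4, -5)), 2**3)*(-36) = (-(-15 - 19)/(0 - 19) - 1*2**3)*(-36) = (-(-34)/(-19) - 1*8)*(-36) = (-(-1)*(-34)/19 - 8)*(-36) = (-1*34/19 - 8)*(-36) = (-34/19 - 8)*(-36) = -186/19*(-36) = 6696/19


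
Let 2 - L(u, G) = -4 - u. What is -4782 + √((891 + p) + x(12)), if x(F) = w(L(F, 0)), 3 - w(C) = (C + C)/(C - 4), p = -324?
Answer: -4782 + 2*√6951/7 ≈ -4758.2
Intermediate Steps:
L(u, G) = 6 + u (L(u, G) = 2 - (-4 - u) = 2 + (4 + u) = 6 + u)
w(C) = 3 - 2*C/(-4 + C) (w(C) = 3 - (C + C)/(C - 4) = 3 - 2*C/(-4 + C))
x(F) = (-6 + F)/(2 + F) (x(F) = (-12 + (6 + F))/(-4 + (6 + F)) = (-6 + F)/(2 + F))
-4782 + √((891 + p) + x(12)) = -4782 + √((891 - 324) + (-6 + 12)/(2 + 12)) = -4782 + √(567 + 6/14) = -4782 + √(567 + (1/14)*6) = -4782 + √(567 + 3/7) = -4782 + √(3972/7) = -4782 + 2*√6951/7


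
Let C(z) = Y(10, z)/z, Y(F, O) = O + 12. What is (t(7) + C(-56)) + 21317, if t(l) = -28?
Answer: 298057/14 ≈ 21290.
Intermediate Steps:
Y(F, O) = 12 + O
C(z) = (12 + z)/z
(t(7) + C(-56)) + 21317 = (-28 + (12 - 56)/(-56)) + 21317 = (-28 - 1/56*(-44)) + 21317 = (-28 + 11/14) + 21317 = -381/14 + 21317 = 298057/14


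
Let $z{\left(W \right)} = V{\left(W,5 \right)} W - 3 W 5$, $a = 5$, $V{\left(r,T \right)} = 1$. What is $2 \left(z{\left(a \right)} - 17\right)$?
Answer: $-784$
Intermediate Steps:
$z{\left(W \right)} = - 15 W^{2}$ ($z{\left(W \right)} = 1 W - 3 W 5 = W \left(- 15 W\right) = - 15 W^{2}$)
$2 \left(z{\left(a \right)} - 17\right) = 2 \left(- 15 \cdot 5^{2} - 17\right) = 2 \left(\left(-15\right) 25 - 17\right) = 2 \left(-375 - 17\right) = 2 \left(-392\right) = -784$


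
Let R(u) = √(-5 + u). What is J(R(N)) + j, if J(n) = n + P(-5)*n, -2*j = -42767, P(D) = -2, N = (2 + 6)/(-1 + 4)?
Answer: 42767/2 - I*√21/3 ≈ 21384.0 - 1.5275*I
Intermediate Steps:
N = 8/3 ≈ 2.6667
j = 42767/2 (j = -½*(-42767) = 42767/2 ≈ 21384.)
J(n) = -n (J(n) = n - 2*n = -n)
J(R(N)) + j = -√(-5 + 8/3) + 42767/2 = -√(-7/3) + 42767/2 = -I*√21/3 + 42767/2 = 42767/2 - I*√21/3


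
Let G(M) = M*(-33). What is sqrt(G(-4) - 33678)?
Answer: I*sqrt(33546) ≈ 183.16*I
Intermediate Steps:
G(M) = -33*M
sqrt(G(-4) - 33678) = sqrt(-33*(-4) - 33678) = sqrt(132 - 33678) = sqrt(-33546) = I*sqrt(33546)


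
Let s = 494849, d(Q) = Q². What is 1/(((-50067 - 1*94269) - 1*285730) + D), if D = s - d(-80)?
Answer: 1/58383 ≈ 1.7128e-5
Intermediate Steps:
D = 488449 (D = 494849 - 1*(-80)² = 494849 - 1*6400 = 494849 - 6400 = 488449)
1/(((-50067 - 1*94269) - 1*285730) + D) = 1/(((-50067 - 1*94269) - 1*285730) + 488449) = 1/(((-50067 - 94269) - 285730) + 488449) = 1/((-144336 - 285730) + 488449) = 1/(-430066 + 488449) = 1/58383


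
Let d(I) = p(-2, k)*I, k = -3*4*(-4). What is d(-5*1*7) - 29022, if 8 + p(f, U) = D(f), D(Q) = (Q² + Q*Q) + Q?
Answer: -28952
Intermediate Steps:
k = 48 (k = -12*(-4) = 48)
D(Q) = Q + 2*Q² (D(Q) = (Q² + Q²) + Q = 2*Q² + Q = Q + 2*Q²)
p(f, U) = -8 + f*(1 + 2*f)
d(I) = -2*I (d(I) = (-8 - 2*(1 + 2*(-2)))*I = (-8 - 2*(1 - 4))*I = (-8 - 2*(-3))*I = (-8 + 6)*I = -2*I)
d(-5*1*7) - 29022 = -2*(-5*1)*7 - 29022 = -(-10)*7 - 29022 = -2*(-35) - 29022 = 70 - 29022 = -28952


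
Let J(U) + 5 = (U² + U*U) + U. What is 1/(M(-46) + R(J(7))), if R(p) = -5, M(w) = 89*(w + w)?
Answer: -1/8193 ≈ -0.00012206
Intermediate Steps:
M(w) = 178*w (M(w) = 89*(2*w) = 178*w)
J(U) = -5 + U + 2*U² (J(U) = -5 + ((U² + U*U) + U) = -5 + ((U² + U²) + U) = -5 + (2*U² + U) = -5 + (U + 2*U²) = -5 + U + 2*U²)
1/(M(-46) + R(J(7))) = 1/(178*(-46) - 5) = 1/(-8188 - 5) = 1/(-8193) = -1/8193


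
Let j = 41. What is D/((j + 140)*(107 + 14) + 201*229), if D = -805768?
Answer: -402884/33965 ≈ -11.862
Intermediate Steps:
D/((j + 140)*(107 + 14) + 201*229) = -805768/((41 + 140)*(107 + 14) + 201*229) = -805768/(181*121 + 46029) = -805768/(21901 + 46029) = -805768/67930 = -805768*1/67930 = -402884/33965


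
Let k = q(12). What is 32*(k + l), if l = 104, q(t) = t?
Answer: 3712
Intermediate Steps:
k = 12
32*(k + l) = 32*(12 + 104) = 32*116 = 3712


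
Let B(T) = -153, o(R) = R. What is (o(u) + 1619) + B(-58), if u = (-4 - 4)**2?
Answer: 1530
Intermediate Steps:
u = 64 (u = (-8)**2 = 64)
(o(u) + 1619) + B(-58) = (64 + 1619) - 153 = 1683 - 153 = 1530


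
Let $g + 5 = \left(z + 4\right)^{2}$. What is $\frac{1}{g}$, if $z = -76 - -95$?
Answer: $\frac{1}{524} \approx 0.0019084$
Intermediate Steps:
$z = 19$ ($z = -76 + 95 = 19$)
$g = 524$ ($g = -5 + \left(19 + 4\right)^{2} = -5 + 23^{2} = -5 + 529 = 524$)
$\frac{1}{g} = \frac{1}{524}$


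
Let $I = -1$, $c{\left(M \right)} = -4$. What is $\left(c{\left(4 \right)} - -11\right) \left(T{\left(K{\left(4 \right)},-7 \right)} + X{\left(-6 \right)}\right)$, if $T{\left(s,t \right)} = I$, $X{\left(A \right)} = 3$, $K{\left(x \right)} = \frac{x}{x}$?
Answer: $14$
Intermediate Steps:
$K{\left(x \right)} = 1$
$T{\left(s,t \right)} = -1$
$\left(c{\left(4 \right)} - -11\right) \left(T{\left(K{\left(4 \right)},-7 \right)} + X{\left(-6 \right)}\right) = \left(-4 - -11\right) \left(-1 + 3\right) = \left(-4 + 11\right) 2 = 7 \cdot 2 = 14$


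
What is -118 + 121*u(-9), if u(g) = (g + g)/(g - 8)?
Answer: 172/17 ≈ 10.118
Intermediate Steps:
u(g) = 2*g/(-8 + g) (u(g) = (2*g)/(-8 + g) = 2*g/(-8 + g))
-118 + 121*u(-9) = -118 + 121*(2*(-9)/(-8 - 9)) = -118 + 121*(2*(-9)/(-17)) = -118 + 121*(2*(-9)*(-1/17)) = -118 + 121*(18/17) = -118 + 2178/17 = 172/17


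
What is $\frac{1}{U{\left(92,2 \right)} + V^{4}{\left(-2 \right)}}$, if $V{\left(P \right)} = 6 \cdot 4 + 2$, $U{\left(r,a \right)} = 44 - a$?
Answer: $\frac{1}{457018} \approx 2.1881 \cdot 10^{-6}$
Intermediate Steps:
$V{\left(P \right)} = 26$ ($V{\left(P \right)} = 24 + 2 = 26$)
$\frac{1}{U{\left(92,2 \right)} + V^{4}{\left(-2 \right)}} = \frac{1}{\left(44 - 2\right) + 26^{4}} = \frac{1}{\left(44 - 2\right) + 456976} = \frac{1}{42 + 456976} = \frac{1}{457018}$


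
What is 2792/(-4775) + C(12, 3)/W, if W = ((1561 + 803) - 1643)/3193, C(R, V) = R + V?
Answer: 2200831/33425 ≈ 65.844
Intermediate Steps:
W = 7/31 (W = (2364 - 1643)*(1/3193) = 721*(1/3193) = 7/31 ≈ 0.22581)
2792/(-4775) + C(12, 3)/W = 2792/(-4775) + (12 + 3)/(7/31) = 2792*(-1/4775) + 15*(31/7) = -2792/4775 + 465/7 = 2200831/33425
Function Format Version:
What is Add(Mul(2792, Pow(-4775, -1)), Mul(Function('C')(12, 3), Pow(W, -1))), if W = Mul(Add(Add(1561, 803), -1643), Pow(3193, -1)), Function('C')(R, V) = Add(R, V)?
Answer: Rational(2200831, 33425) ≈ 65.844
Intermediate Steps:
W = Rational(7, 31) (W = Mul(Add(2364, -1643), Rational(1, 3193)) = Mul(721, Rational(1, 3193)) = Rational(7, 31) ≈ 0.22581)
Add(Mul(2792, Pow(-4775, -1)), Mul(Function('C')(12, 3), Pow(W, -1))) = Add(Mul(2792, Pow(-4775, -1)), Mul(Add(12, 3), Pow(Rational(7, 31), -1))) = Add(Mul(2792, Rational(-1, 4775)), Mul(15, Rational(31, 7))) = Add(Rational(-2792, 4775), Rational(465, 7)) = Rational(2200831, 33425)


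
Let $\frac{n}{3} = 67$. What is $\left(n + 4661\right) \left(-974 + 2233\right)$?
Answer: $6121258$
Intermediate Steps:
$n = 201$ ($n = 3 \cdot 67 = 201$)
$\left(n + 4661\right) \left(-974 + 2233\right) = \left(201 + 4661\right) \left(-974 + 2233\right) = 4862 \cdot 1259 = 6121258$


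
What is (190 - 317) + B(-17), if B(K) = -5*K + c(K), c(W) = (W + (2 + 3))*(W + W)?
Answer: 366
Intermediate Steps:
c(W) = 2*W*(5 + W) (c(W) = (W + 5)*(2*W) = (5 + W)*(2*W) = 2*W*(5 + W))
B(K) = -5*K + 2*K*(5 + K)
(190 - 317) + B(-17) = (190 - 317) - 17*(5 + 2*(-17)) = -127 - 17*(5 - 34) = -127 - 17*(-29) = -127 + 493 = 366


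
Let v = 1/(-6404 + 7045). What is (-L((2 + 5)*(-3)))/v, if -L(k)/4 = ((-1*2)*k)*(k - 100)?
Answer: -13030248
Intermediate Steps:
L(k) = 8*k*(-100 + k) (L(k) = -4*(-1*2)*k*(k - 100) = -4*(-2*k)*(-100 + k) = -(-8)*k*(-100 + k) = 8*k*(-100 + k))
v = 1/641 ≈ 0.0015601
(-L((2 + 5)*(-3)))/v = (-8*(2 + 5)*(-3)*(-100 + (2 + 5)*(-3)))/(1/641) = -8*7*(-3)*(-100 + 7*(-3))*641 = -8*(-21)*(-100 - 21)*641 = -8*(-21)*(-121)*641 = -1*20328*641 = -20328*641 = -13030248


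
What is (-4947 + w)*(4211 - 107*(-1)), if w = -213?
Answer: -22280880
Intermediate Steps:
(-4947 + w)*(4211 - 107*(-1)) = (-4947 - 213)*(4211 - 107*(-1)) = -5160*(4211 + 107) = -5160*4318 = -22280880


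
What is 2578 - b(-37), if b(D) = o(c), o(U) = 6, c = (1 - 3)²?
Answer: 2572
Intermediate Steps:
c = 4 (c = (-2)² = 4)
b(D) = 6
2578 - b(-37) = 2578 - 1*6 = 2578 - 6 = 2572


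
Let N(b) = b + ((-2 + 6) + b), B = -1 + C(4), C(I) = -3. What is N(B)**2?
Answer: 16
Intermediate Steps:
B = -4 (B = -1 - 3 = -4)
N(b) = 4 + 2*b (N(b) = b + (4 + b) = 4 + 2*b)
N(B)**2 = (4 + 2*(-4))**2 = (4 - 8)**2 = (-4)**2 = 16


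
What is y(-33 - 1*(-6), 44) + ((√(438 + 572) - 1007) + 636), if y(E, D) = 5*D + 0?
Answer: -151 + √1010 ≈ -119.22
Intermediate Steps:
y(E, D) = 5*D
y(-33 - 1*(-6), 44) + ((√(438 + 572) - 1007) + 636) = 5*44 + ((√(438 + 572) - 1007) + 636) = 220 + ((√1010 - 1007) + 636) = 220 + ((-1007 + √1010) + 636) = 220 + (-371 + √1010) = -151 + √1010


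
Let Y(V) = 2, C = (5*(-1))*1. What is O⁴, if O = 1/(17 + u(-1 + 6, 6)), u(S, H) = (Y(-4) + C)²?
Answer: 1/456976 ≈ 2.1883e-6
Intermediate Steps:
C = -5 (C = -5*1 = -5)
u(S, H) = 9 (u(S, H) = (2 - 5)² = (-3)² = 9)
O = 1/26 (O = 1/(17 + 9) = 1/26 ≈ 0.038462)
O⁴ = (1/26)⁴ = 1/456976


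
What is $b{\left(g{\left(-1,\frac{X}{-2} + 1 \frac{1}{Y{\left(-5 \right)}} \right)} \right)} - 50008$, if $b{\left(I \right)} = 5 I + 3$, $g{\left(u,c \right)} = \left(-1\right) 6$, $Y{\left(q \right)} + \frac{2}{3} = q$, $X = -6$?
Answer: $-50035$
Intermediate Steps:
$Y{\left(q \right)} = - \frac{2}{3} + q$
$g{\left(u,c \right)} = -6$
$b{\left(I \right)} = 3 + 5 I$
$b{\left(g{\left(-1,\frac{X}{-2} + 1 \frac{1}{Y{\left(-5 \right)}} \right)} \right)} - 50008 = \left(3 + 5 \left(-6\right)\right) - 50008 = \left(3 - 30\right) - 50008 = -27 - 50008 = -50035$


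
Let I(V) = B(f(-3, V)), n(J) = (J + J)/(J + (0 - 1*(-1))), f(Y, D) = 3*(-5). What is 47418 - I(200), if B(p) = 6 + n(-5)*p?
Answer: 94899/2 ≈ 47450.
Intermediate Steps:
f(Y, D) = -15
n(J) = 2*J/(1 + J) (n(J) = (2*J)/(J + (0 + 1)) = (2*J)/(J + 1) = (2*J)/(1 + J) = 2*J/(1 + J))
B(p) = 6 + 5*p/2 (B(p) = 6 + (2*(-5)/(1 - 5))*p = 6 + (2*(-5)/(-4))*p = 6 + (2*(-5)*(-¼))*p = 6 + 5*p/2)
I(V) = -63/2 (I(V) = 6 + (5/2)*(-15) = 6 - 75/2 = -63/2)
47418 - I(200) = 47418 - 1*(-63/2) = 47418 + 63/2 = 94899/2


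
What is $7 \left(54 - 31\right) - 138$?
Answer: $23$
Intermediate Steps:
$7 \left(54 - 31\right) - 138 = 7 \cdot 23 - 138 = 161 - 138 = 23$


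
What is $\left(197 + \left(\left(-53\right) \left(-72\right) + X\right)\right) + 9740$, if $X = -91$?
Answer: $13662$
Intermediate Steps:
$\left(197 + \left(\left(-53\right) \left(-72\right) + X\right)\right) + 9740 = \left(197 - -3725\right) + 9740 = \left(197 + \left(3816 - 91\right)\right) + 9740 = \left(197 + 3725\right) + 9740 = 3922 + 9740 = 13662$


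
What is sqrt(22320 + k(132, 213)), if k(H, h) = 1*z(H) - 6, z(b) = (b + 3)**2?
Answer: sqrt(40539) ≈ 201.34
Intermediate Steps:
z(b) = (3 + b)**2
k(H, h) = -6 + (3 + H)**2 (k(H, h) = 1*(3 + H)**2 - 6 = (3 + H)**2 - 6 = -6 + (3 + H)**2)
sqrt(22320 + k(132, 213)) = sqrt(22320 + (-6 + (3 + 132)**2)) = sqrt(22320 + (-6 + 135**2)) = sqrt(22320 + (-6 + 18225)) = sqrt(22320 + 18219) = sqrt(40539)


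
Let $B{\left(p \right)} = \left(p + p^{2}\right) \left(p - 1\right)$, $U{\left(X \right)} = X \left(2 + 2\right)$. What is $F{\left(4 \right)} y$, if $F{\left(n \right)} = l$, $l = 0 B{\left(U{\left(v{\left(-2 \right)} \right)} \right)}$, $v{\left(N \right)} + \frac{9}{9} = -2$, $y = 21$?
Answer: $0$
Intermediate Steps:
$v{\left(N \right)} = -3$ ($v{\left(N \right)} = -1 - 2 = -3$)
$U{\left(X \right)} = 4 X$ ($U{\left(X \right)} = X 4 = 4 X$)
$B{\left(p \right)} = \left(-1 + p\right) \left(p + p^{2}\right)$ ($B{\left(p \right)} = \left(p + p^{2}\right) \left(-1 + p\right) = \left(-1 + p\right) \left(p + p^{2}\right)$)
$l = 0$ ($l = 0 \left(\left(4 \left(-3\right)\right)^{3} - 4 \left(-3\right)\right) = 0 \left(\left(-12\right)^{3} - -12\right) = 0 \left(-1728 + 12\right) = 0 \left(-1716\right) = 0$)
$F{\left(n \right)} = 0$
$F{\left(4 \right)} y = 0 \cdot 21 = 0$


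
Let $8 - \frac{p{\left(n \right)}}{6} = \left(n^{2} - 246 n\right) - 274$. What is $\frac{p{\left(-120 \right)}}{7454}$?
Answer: $- \frac{130914}{3727} \approx -35.126$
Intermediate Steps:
$p{\left(n \right)} = 1692 - 6 n^{2} + 1476 n$ ($p{\left(n \right)} = 48 - 6 \left(\left(n^{2} - 246 n\right) - 274\right) = 48 - 6 \left(-274 + n^{2} - 246 n\right) = 48 + \left(1644 - 6 n^{2} + 1476 n\right) = 1692 - 6 n^{2} + 1476 n$)
$\frac{p{\left(-120 \right)}}{7454} = \frac{1692 - 6 \left(-120\right)^{2} + 1476 \left(-120\right)}{7454} = \left(1692 - 86400 - 177120\right) \frac{1}{7454} = \left(-261828\right) \frac{1}{7454} = - \frac{130914}{3727}$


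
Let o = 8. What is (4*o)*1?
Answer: 32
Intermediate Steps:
(4*o)*1 = (4*8)*1 = 32*1 = 32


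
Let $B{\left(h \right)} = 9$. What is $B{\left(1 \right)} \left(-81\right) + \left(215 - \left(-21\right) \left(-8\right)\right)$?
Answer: $-682$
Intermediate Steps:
$B{\left(1 \right)} \left(-81\right) + \left(215 - \left(-21\right) \left(-8\right)\right) = 9 \left(-81\right) + \left(215 - \left(-21\right) \left(-8\right)\right) = -729 + \left(215 - 168\right) = -729 + 47 = -682$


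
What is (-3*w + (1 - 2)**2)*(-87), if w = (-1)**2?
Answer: 174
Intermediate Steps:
w = 1
(-3*w + (1 - 2)**2)*(-87) = (-3*1 + (1 - 2)**2)*(-87) = (-3 + (-1)**2)*(-87) = (-3 + 1)*(-87) = -2*(-87) = 174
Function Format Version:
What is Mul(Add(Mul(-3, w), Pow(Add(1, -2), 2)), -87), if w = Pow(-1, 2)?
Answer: 174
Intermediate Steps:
w = 1
Mul(Add(Mul(-3, w), Pow(Add(1, -2), 2)), -87) = Mul(Add(Mul(-3, 1), Pow(Add(1, -2), 2)), -87) = Mul(Add(-3, Pow(-1, 2)), -87) = Mul(Add(-3, 1), -87) = Mul(-2, -87) = 174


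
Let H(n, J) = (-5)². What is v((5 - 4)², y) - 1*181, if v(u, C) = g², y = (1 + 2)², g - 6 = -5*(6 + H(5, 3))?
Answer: 22020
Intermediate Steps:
H(n, J) = 25
g = -149 (g = 6 - 5*(6 + 25) = 6 - 5*31 = 6 - 155 = -149)
y = 9 (y = 3² = 9)
v(u, C) = 22201 (v(u, C) = (-149)² = 22201)
v((5 - 4)², y) - 1*181 = 22201 - 1*181 = 22201 - 181 = 22020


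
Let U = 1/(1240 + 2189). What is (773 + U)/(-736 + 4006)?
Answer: 1325309/5606415 ≈ 0.23639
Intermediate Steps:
U = 1/3429 ≈ 0.00029163
(773 + U)/(-736 + 4006) = (773 + 1/3429)/(-736 + 4006) = (2650618/3429)/3270 = (2650618/3429)*(1/3270) = 1325309/5606415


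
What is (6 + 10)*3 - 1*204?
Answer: -156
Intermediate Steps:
(6 + 10)*3 - 1*204 = 16*3 - 204 = 48 - 204 = -156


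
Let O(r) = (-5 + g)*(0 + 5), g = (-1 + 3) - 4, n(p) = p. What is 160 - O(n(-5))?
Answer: 195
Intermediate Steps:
g = -2 (g = 2 - 4 = -2)
O(r) = -35 (O(r) = (-5 - 2)*(0 + 5) = -7*5 = -35)
160 - O(n(-5)) = 160 - 1*(-35) = 160 + 35 = 195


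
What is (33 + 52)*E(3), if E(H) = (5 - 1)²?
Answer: 1360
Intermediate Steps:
E(H) = 16 (E(H) = 4² = 16)
(33 + 52)*E(3) = (33 + 52)*16 = 85*16 = 1360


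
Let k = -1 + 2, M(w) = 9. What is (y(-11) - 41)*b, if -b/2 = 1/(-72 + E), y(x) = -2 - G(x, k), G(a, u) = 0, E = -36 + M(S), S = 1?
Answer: -86/99 ≈ -0.86869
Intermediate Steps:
E = -27 (E = -36 + 9 = -27)
k = 1
y(x) = -2 (y(x) = -2 - 1*0 = -2 + 0 = -2)
b = 2/99 (b = -2/(-72 - 27) = -2/(-99) = -2*(-1/99) = 2/99 ≈ 0.020202)
(y(-11) - 41)*b = (-2 - 41)*(2/99) = -43*2/99 = -86/99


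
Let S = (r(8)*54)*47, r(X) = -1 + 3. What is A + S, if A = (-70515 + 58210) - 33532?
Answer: -40761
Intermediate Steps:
r(X) = 2
A = -45837 (A = -12305 - 33532 = -45837)
S = 5076 (S = (2*54)*47 = 108*47 = 5076)
A + S = -45837 + 5076 = -40761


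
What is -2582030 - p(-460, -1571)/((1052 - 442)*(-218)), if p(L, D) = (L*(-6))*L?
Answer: -17167980950/6649 ≈ -2.5820e+6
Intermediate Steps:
p(L, D) = -6*L² (p(L, D) = (-6*L)*L = -6*L²)
-2582030 - p(-460, -1571)/((1052 - 442)*(-218)) = -2582030 - (-6*(-460)²)/((1052 - 442)*(-218)) = -2582030 - (-6*211600)/(610*(-218)) = -2582030 - (-1269600)/(-132980) = -2582030 - (-1269600)*(-1)/132980 = -2582030 - 1*63480/6649 = -2582030 - 63480/6649 = -17167980950/6649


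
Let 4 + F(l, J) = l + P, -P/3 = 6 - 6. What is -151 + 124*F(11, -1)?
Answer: 717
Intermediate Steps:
P = 0 (P = -3*(6 - 6) = -3*0 = 0)
F(l, J) = -4 + l (F(l, J) = -4 + (l + 0) = -4 + l)
-151 + 124*F(11, -1) = -151 + 124*(-4 + 11) = -151 + 124*7 = -151 + 868 = 717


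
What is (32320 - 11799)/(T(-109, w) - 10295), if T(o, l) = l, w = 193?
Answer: -20521/10102 ≈ -2.0314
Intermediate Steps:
(32320 - 11799)/(T(-109, w) - 10295) = (32320 - 11799)/(193 - 10295) = 20521/(-10102) = 20521*(-1/10102) = -20521/10102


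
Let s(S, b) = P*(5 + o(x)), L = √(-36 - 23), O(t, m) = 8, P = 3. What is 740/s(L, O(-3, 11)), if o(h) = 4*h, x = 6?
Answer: 740/87 ≈ 8.5058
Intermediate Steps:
L = I*√59 (L = √(-59) = I*√59 ≈ 7.6811*I)
s(S, b) = 87 (s(S, b) = 3*(5 + 4*6) = 3*(5 + 24) = 3*29 = 87)
740/s(L, O(-3, 11)) = 740/87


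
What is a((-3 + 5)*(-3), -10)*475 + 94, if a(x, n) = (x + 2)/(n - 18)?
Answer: 1133/7 ≈ 161.86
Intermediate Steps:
a(x, n) = (2 + x)/(-18 + n)
a((-3 + 5)*(-3), -10)*475 + 94 = ((2 + (-3 + 5)*(-3))/(-18 - 10))*475 + 94 = ((2 + 2*(-3))/(-28))*475 + 94 = -(2 - 6)/28*475 + 94 = -1/28*(-4)*475 + 94 = (⅐)*475 + 94 = 475/7 + 94 = 1133/7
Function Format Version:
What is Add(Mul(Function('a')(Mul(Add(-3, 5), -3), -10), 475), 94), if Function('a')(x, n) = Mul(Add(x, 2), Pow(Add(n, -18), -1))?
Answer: Rational(1133, 7) ≈ 161.86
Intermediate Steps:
Function('a')(x, n) = Mul(Pow(Add(-18, n), -1), Add(2, x)) (Function('a')(x, n) = Mul(Add(2, x), Pow(Add(-18, n), -1)) = Mul(Pow(Add(-18, n), -1), Add(2, x)))
Add(Mul(Function('a')(Mul(Add(-3, 5), -3), -10), 475), 94) = Add(Mul(Mul(Pow(Add(-18, -10), -1), Add(2, Mul(Add(-3, 5), -3))), 475), 94) = Add(Mul(Mul(Pow(-28, -1), Add(2, Mul(2, -3))), 475), 94) = Add(Mul(Mul(Rational(-1, 28), Add(2, -6)), 475), 94) = Add(Mul(Mul(Rational(-1, 28), -4), 475), 94) = Add(Mul(Rational(1, 7), 475), 94) = Add(Rational(475, 7), 94) = Rational(1133, 7)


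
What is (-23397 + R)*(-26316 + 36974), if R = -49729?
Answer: -779376908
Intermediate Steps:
(-23397 + R)*(-26316 + 36974) = (-23397 - 49729)*(-26316 + 36974) = -73126*10658 = -779376908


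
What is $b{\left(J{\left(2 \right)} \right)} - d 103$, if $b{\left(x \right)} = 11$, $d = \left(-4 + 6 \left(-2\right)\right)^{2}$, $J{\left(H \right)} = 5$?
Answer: $-26357$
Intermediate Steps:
$d = 256$ ($d = \left(-4 - 12\right)^{2} = \left(-16\right)^{2} = 256$)
$b{\left(J{\left(2 \right)} \right)} - d 103 = 11 - 256 \cdot 103 = 11 - 26368 = -26357$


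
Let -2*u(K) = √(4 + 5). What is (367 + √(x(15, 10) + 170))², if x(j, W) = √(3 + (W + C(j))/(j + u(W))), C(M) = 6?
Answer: (1101 + √(1530 + √339))²/9 ≈ 1.4449e+5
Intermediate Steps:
u(K) = -3/2 (u(K) = -√(4 + 5)/2 = -√9/2 = -½*3 = -3/2)
x(j, W) = √(3 + (6 + W)/(-3/2 + j)) (x(j, W) = √(3 + (W + 6)/(j - 3/2)) = √(3 + (6 + W)/(-3/2 + j)))
(367 + √(x(15, 10) + 170))² = (367 + √(√((3 + 2*10 + 6*15)/(-3 + 2*15)) + 170))² = (367 + √(√((3 + 20 + 90)/(-3 + 30)) + 170))² = (367 + √(√(113/27) + 170))² = (367 + √(√339/9 + 170))² = (367 + √(170 + √339/9))²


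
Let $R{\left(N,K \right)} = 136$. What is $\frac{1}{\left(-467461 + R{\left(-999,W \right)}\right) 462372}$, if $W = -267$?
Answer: $- \frac{1}{216077994900} \approx -4.628 \cdot 10^{-12}$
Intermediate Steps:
$\frac{1}{\left(-467461 + R{\left(-999,W \right)}\right) 462372} = \frac{1}{\left(-467461 + 136\right) 462372} = \frac{1}{-467325} \cdot \frac{1}{462372} = \left(- \frac{1}{467325}\right) \frac{1}{462372} = - \frac{1}{216077994900}$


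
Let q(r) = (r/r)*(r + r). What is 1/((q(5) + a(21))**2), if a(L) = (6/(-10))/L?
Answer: 1225/121801 ≈ 0.010057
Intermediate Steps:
q(r) = 2*r (q(r) = 1*(2*r) = 2*r)
a(L) = -3/(5*L) (a(L) = (6*(-1/10))/L = -3/(5*L))
1/((q(5) + a(21))**2) = 1/((2*5 - 3/5/21)**2) = 1/((10 - 3/5*1/21)**2) = 1/((10 - 1/35)**2) = 1/((349/35)**2) = 1/(121801/1225) = 1225/121801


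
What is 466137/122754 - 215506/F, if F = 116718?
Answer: 4658725807/2387933562 ≈ 1.9509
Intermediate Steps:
466137/122754 - 215506/F = 466137/122754 - 215506/116718 = 466137*(1/122754) - 215506*1/116718 = 155379/40918 - 107753/58359 = 4658725807/2387933562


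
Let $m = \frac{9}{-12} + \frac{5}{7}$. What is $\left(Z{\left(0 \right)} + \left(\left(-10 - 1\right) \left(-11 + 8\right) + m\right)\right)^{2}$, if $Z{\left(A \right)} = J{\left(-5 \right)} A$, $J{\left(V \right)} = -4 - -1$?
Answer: $\frac{851929}{784} \approx 1086.6$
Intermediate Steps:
$J{\left(V \right)} = -3$ ($J{\left(V \right)} = -4 + 1 = -3$)
$Z{\left(A \right)} = - 3 A$
$m = - \frac{1}{28}$ ($m = 9 \left(- \frac{1}{12}\right) + 5 \cdot \frac{1}{7} = - \frac{3}{4} + \frac{5}{7} = - \frac{1}{28} \approx -0.035714$)
$\left(Z{\left(0 \right)} + \left(\left(-10 - 1\right) \left(-11 + 8\right) + m\right)\right)^{2} = \left(\left(-3\right) 0 - \left(\frac{1}{28} - \left(-10 - 1\right) \left(-11 + 8\right)\right)\right)^{2} = \left(0 - - \frac{923}{28}\right)^{2} = \left(0 + \left(33 - \frac{1}{28}\right)\right)^{2} = \left(0 + \frac{923}{28}\right)^{2} = \left(\frac{923}{28}\right)^{2} = \frac{851929}{784}$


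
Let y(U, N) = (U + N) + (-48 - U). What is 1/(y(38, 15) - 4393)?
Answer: -1/4426 ≈ -0.00022594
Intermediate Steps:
y(U, N) = -48 + N (y(U, N) = (N + U) + (-48 - U) = -48 + N)
1/(y(38, 15) - 4393) = 1/((-48 + 15) - 4393) = 1/(-33 - 4393) = 1/(-4426) = -1/4426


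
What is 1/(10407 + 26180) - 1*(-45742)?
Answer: 1673562555/36587 ≈ 45742.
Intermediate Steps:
1/(10407 + 26180) - 1*(-45742) = 1/36587 + 45742 = 1673562555/36587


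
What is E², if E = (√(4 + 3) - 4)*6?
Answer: 828 - 288*√7 ≈ 66.024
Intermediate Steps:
E = -24 + 6*√7 (E = (√7 - 4)*6 = (-4 + √7)*6 = -24 + 6*√7 ≈ -8.1255)
E² = (-24 + 6*√7)²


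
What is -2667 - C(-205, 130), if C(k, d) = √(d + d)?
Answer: -2667 - 2*√65 ≈ -2683.1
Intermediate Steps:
C(k, d) = √2*√d (C(k, d) = √(2*d) = √2*√d)
-2667 - C(-205, 130) = -2667 - √2*√130 = -2667 - 2*√65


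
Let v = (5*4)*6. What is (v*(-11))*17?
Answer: -22440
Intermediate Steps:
v = 120 (v = 20*6 = 120)
(v*(-11))*17 = (120*(-11))*17 = -1320*17 = -22440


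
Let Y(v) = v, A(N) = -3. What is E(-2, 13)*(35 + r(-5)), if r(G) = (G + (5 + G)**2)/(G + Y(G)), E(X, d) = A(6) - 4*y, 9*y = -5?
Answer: -497/18 ≈ -27.611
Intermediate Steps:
y = -5/9 (y = (1/9)*(-5) = -5/9 ≈ -0.55556)
E(X, d) = -7/9 (E(X, d) = -3 - 4*(-5/9) = -3 + 20/9 = -7/9)
r(G) = (G + (5 + G)**2)/(2*G) (r(G) = (G + (5 + G)**2)/(G + G) = (G + (5 + G)**2)/((2*G)) = (G + (5 + G)**2)*(1/(2*G)) = (G + (5 + G)**2)/(2*G))
E(-2, 13)*(35 + r(-5)) = -7*(35 + (1/2)*(-5 + (5 - 5)**2)/(-5))/9 = -7*(35 + (1/2)*(-1/5)*(-5 + 0**2))/9 = -7*(35 + (1/2)*(-1/5)*(-5 + 0))/9 = -7*(35 + (1/2)*(-1/5)*(-5))/9 = -7*(35 + 1/2)/9 = -7/9*71/2 = -497/18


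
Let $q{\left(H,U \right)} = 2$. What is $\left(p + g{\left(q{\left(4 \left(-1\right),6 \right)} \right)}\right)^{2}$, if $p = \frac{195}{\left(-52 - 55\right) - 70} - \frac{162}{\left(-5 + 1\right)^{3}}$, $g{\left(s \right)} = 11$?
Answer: $\frac{550700089}{3564544} \approx 154.49$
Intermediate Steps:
$p = \frac{2699}{1888}$ ($p = \frac{195}{\left(-52 - 55\right) - 70} - \frac{162}{\left(-4\right)^{3}} = \frac{195}{-107 - 70} - \frac{162}{-64} = \frac{195}{-177} - - \frac{81}{32} = 195 \left(- \frac{1}{177}\right) + \frac{81}{32} = - \frac{65}{59} + \frac{81}{32} = \frac{2699}{1888} \approx 1.4296$)
$\left(p + g{\left(q{\left(4 \left(-1\right),6 \right)} \right)}\right)^{2} = \left(\frac{2699}{1888} + 11\right)^{2} = \left(\frac{23467}{1888}\right)^{2} = \frac{550700089}{3564544}$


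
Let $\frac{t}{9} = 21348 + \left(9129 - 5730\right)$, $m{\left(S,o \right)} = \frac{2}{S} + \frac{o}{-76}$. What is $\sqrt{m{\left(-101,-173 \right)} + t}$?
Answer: $\frac{\sqrt{3280797373411}}{3838} \approx 471.94$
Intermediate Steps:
$m{\left(S,o \right)} = \frac{2}{S} - \frac{o}{76}$ ($m{\left(S,o \right)} = \frac{2}{S} + o \left(- \frac{1}{76}\right) = \frac{2}{S} - \frac{o}{76}$)
$t = 222723$ ($t = 9 \left(21348 + \left(9129 - 5730\right)\right) = 9 \left(21348 + 3399\right) = 9 \cdot 24747 = 222723$)
$\sqrt{m{\left(-101,-173 \right)} + t} = \sqrt{\left(\frac{2}{-101} - - \frac{173}{76}\right) + 222723} = \sqrt{\left(2 \left(- \frac{1}{101}\right) + \frac{173}{76}\right) + 222723} = \sqrt{\left(- \frac{2}{101} + \frac{173}{76}\right) + 222723} = \sqrt{\frac{17321}{7676} + 222723} = \sqrt{\frac{1709639069}{7676}} = \frac{\sqrt{3280797373411}}{3838}$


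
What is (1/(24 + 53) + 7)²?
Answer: 291600/5929 ≈ 49.182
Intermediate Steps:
(1/(24 + 53) + 7)² = (1/77 + 7)² = (540/77)² = 291600/5929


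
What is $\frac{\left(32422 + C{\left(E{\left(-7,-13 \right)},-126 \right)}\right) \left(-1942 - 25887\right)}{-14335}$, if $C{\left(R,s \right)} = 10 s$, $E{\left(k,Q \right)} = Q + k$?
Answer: $\frac{867207298}{14335} \approx 60496.0$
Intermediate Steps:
$\frac{\left(32422 + C{\left(E{\left(-7,-13 \right)},-126 \right)}\right) \left(-1942 - 25887\right)}{-14335} = \frac{\left(32422 + 10 \left(-126\right)\right) \left(-1942 - 25887\right)}{-14335} = \left(32422 - 1260\right) \left(-27829\right) \left(- \frac{1}{14335}\right) = 31162 \left(-27829\right) \left(- \frac{1}{14335}\right) = \left(-867207298\right) \left(- \frac{1}{14335}\right) = \frac{867207298}{14335}$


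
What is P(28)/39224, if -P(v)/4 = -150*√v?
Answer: 150*√7/4903 ≈ 0.080943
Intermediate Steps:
P(v) = 600*√v (P(v) = -(-600)*√v = 600*√v)
P(28)/39224 = (600*√28)/39224 = (600*(2*√7))*(1/39224) = (1200*√7)*(1/39224) = 150*√7/4903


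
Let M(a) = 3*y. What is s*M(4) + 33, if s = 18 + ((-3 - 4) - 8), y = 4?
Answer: 69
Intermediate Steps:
M(a) = 12 (M(a) = 3*4 = 12)
s = 3 (s = 18 + (-7 - 8) = 18 - 15 = 3)
s*M(4) + 33 = 3*12 + 33 = 36 + 33 = 69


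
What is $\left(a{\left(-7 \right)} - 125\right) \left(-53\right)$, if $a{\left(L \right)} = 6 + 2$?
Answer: $6201$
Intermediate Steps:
$a{\left(L \right)} = 8$
$\left(a{\left(-7 \right)} - 125\right) \left(-53\right) = \left(8 - 125\right) \left(-53\right) = \left(-117\right) \left(-53\right) = 6201$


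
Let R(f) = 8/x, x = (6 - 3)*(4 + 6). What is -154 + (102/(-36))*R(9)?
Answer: -6964/45 ≈ -154.76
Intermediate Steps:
x = 30 (x = 3*10 = 30)
R(f) = 4/15 (R(f) = 8/30 = 8*(1/30) = 4/15)
-154 + (102/(-36))*R(9) = -154 + (102/(-36))*(4/15) = -154 + (102*(-1/36))*(4/15) = -154 - 17/6*4/15 = -154 - 34/45 = -6964/45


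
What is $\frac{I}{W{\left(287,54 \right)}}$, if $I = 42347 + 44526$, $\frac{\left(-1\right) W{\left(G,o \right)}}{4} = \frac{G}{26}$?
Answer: $- \frac{1129349}{574} \approx -1967.5$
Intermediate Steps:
$W{\left(G,o \right)} = - \frac{2 G}{13}$ ($W{\left(G,o \right)} = - 4 \frac{G}{26} = - \frac{2 G}{13}$)
$I = 86873$
$\frac{I}{W{\left(287,54 \right)}} = \frac{86873}{\left(- \frac{2}{13}\right) 287} = \frac{86873}{- \frac{574}{13}} = 86873 \left(- \frac{13}{574}\right) = - \frac{1129349}{574}$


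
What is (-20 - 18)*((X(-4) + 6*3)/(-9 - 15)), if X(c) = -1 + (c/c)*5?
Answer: 209/6 ≈ 34.833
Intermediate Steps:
X(c) = 4 (X(c) = -1 + 1*5 = -1 + 5 = 4)
(-20 - 18)*((X(-4) + 6*3)/(-9 - 15)) = (-20 - 18)*((4 + 6*3)/(-9 - 15)) = -38*(4 + 18)/(-24) = -836*(-1)/24 = -38*(-11/12) = 209/6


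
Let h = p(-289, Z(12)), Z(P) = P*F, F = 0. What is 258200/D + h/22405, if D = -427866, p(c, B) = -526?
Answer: -3005014258/4793168865 ≈ -0.62694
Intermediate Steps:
Z(P) = 0 (Z(P) = P*0 = 0)
h = -526
258200/D + h/22405 = 258200/(-427866) - 526/22405 = 258200*(-1/427866) - 526*1/22405 = -129100/213933 - 526/22405 = -3005014258/4793168865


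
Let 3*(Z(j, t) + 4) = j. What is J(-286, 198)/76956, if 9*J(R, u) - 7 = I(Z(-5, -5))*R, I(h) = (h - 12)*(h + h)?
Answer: -515309/6233436 ≈ -0.082669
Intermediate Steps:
Z(j, t) = -4 + j/3
I(h) = 2*h*(-12 + h) (I(h) = (-12 + h)*(2*h) = 2*h*(-12 + h))
J(R, u) = 7/9 + 1802*R/81 (J(R, u) = 7/9 + ((2*(-4 + (⅓)*(-5))*(-12 + (-4 + (⅓)*(-5))))*R)/9 = 7/9 + ((2*(-4 - 5/3)*(-12 + (-4 - 5/3)))*R)/9 = 7/9 + ((2*(-17/3)*(-12 - 17/3))*R)/9 = 7/9 + ((2*(-17/3)*(-53/3))*R)/9 = 7/9 + (1802*R/9)/9 = 7/9 + 1802*R/81)
J(-286, 198)/76956 = (7/9 + (1802/81)*(-286))/76956 = (7/9 - 515372/81)*(1/76956) = -515309/81*1/76956 = -515309/6233436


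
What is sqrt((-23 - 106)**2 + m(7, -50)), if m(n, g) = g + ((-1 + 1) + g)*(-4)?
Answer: sqrt(16791) ≈ 129.58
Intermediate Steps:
m(n, g) = -3*g (m(n, g) = g + (0 + g)*(-4) = g + g*(-4) = g - 4*g = -3*g)
sqrt((-23 - 106)**2 + m(7, -50)) = sqrt((-23 - 106)**2 - 3*(-50)) = sqrt((-129)**2 + 150) = sqrt(16641 + 150) = sqrt(16791)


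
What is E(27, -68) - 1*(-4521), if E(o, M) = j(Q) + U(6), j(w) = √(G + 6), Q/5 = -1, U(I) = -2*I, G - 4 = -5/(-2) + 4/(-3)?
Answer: 4509 + √402/6 ≈ 4512.3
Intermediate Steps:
G = 31/6 (G = 4 + (-5/(-2) + 4/(-3)) = 4 + (-5*(-½) + 4*(-⅓)) = 4 + (5/2 - 4/3) = 4 + 7/6 = 31/6 ≈ 5.1667)
Q = -5 (Q = 5*(-1) = -5)
j(w) = √402/6 (j(w) = √(31/6 + 6) = √(67/6) = √402/6)
E(o, M) = -12 + √402/6 (E(o, M) = √402/6 - 2*6 = √402/6 - 12 = -12 + √402/6)
E(27, -68) - 1*(-4521) = (-12 + √402/6) - 1*(-4521) = (-12 + √402/6) + 4521 = 4509 + √402/6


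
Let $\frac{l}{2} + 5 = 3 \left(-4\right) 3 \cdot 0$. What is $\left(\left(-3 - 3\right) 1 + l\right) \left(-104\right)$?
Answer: $1664$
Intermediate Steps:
$l = -10$ ($l = -10 + 2 \cdot 3 \left(-4\right) 3 \cdot 0 = -10 + 2 \left(-12\right) 3 \cdot 0 = -10 + 2 \left(\left(-36\right) 0\right) = -10 + 2 \cdot 0 = -10 + 0 = -10$)
$\left(\left(-3 - 3\right) 1 + l\right) \left(-104\right) = \left(\left(-3 - 3\right) 1 - 10\right) \left(-104\right) = \left(\left(-6\right) 1 - 10\right) \left(-104\right) = \left(-6 - 10\right) \left(-104\right) = \left(-16\right) \left(-104\right) = 1664$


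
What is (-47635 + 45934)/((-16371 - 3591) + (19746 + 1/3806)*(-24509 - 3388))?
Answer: 2158002/698875647947 ≈ 3.0878e-6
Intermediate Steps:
(-47635 + 45934)/((-16371 - 3591) + (19746 + 1/3806)*(-24509 - 3388)) = -1701/(-19962 + (19746 + 1/3806)*(-27897)) = -1701/(-19962 + (75153277/3806)*(-27897)) = -1701/(-19962 - 2096550968469/3806) = -1701/(-2096626943841/3806) = -1701*(-3806/2096626943841) = 2158002/698875647947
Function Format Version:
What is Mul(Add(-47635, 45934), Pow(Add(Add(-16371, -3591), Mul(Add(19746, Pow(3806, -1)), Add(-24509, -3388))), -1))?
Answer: Rational(2158002, 698875647947) ≈ 3.0878e-6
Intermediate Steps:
Mul(Add(-47635, 45934), Pow(Add(Add(-16371, -3591), Mul(Add(19746, Pow(3806, -1)), Add(-24509, -3388))), -1)) = Mul(-1701, Pow(Add(-19962, Mul(Add(19746, Rational(1, 3806)), -27897)), -1)) = Mul(-1701, Pow(Add(-19962, Mul(Rational(75153277, 3806), -27897)), -1)) = Mul(-1701, Pow(Add(-19962, Rational(-2096550968469, 3806)), -1)) = Mul(-1701, Pow(Rational(-2096626943841, 3806), -1)) = Mul(-1701, Rational(-3806, 2096626943841)) = Rational(2158002, 698875647947)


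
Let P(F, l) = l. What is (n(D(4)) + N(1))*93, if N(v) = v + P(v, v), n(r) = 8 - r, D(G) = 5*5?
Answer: -1395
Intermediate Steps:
D(G) = 25
N(v) = 2*v (N(v) = v + v = 2*v)
(n(D(4)) + N(1))*93 = ((8 - 1*25) + 2*1)*93 = ((8 - 25) + 2)*93 = (-17 + 2)*93 = -15*93 = -1395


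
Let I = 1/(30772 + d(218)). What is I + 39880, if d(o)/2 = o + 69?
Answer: 1250078481/31346 ≈ 39880.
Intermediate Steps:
d(o) = 138 + 2*o (d(o) = 2*(o + 69) = 2*(69 + o) = 138 + 2*o)
I = 1/31346 (I = 1/(30772 + (138 + 2*218)) = 1/(30772 + (138 + 436)) = 1/(30772 + 574) = 1/31346 ≈ 3.1902e-5)
I + 39880 = 1/31346 + 39880 = 1250078481/31346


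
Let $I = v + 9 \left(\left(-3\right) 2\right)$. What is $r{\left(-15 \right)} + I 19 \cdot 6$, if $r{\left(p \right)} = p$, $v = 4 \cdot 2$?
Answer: $-5259$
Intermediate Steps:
$v = 8$
$I = -46$ ($I = 8 + 9 \left(\left(-3\right) 2\right) = 8 + 9 \left(-6\right) = 8 - 54 = -46$)
$r{\left(-15 \right)} + I 19 \cdot 6 = -15 - 46 \cdot 19 \cdot 6 = -15 - 5244 = -5259$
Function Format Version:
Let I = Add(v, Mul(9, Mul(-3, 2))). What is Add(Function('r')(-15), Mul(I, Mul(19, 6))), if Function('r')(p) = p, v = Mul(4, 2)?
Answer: -5259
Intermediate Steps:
v = 8
I = -46 (I = Add(8, Mul(9, Mul(-3, 2))) = Add(8, Mul(9, -6)) = Add(8, -54) = -46)
Add(Function('r')(-15), Mul(I, Mul(19, 6))) = Add(-15, Mul(-46, Mul(19, 6))) = Add(-15, Mul(-46, 114)) = Add(-15, -5244) = -5259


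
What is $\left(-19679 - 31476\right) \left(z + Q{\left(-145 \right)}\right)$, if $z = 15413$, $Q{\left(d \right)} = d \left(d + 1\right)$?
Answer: $-1856568415$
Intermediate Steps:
$Q{\left(d \right)} = d \left(1 + d\right)$
$\left(-19679 - 31476\right) \left(z + Q{\left(-145 \right)}\right) = \left(-19679 - 31476\right) \left(15413 - 145 \left(1 - 145\right)\right) = - 51155 \left(15413 - -20880\right) = - 51155 \left(15413 + 20880\right) = \left(-51155\right) 36293 = -1856568415$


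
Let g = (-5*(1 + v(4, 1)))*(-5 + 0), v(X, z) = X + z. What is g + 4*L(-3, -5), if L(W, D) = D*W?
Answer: 210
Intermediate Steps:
g = 150 (g = (-5*(1 + (4 + 1)))*(-5 + 0) = -5*(1 + 5)*(-5) = -5*6*(-5) = -30*(-5) = 150)
g + 4*L(-3, -5) = 150 + 4*(-5*(-3)) = 150 + 4*15 = 150 + 60 = 210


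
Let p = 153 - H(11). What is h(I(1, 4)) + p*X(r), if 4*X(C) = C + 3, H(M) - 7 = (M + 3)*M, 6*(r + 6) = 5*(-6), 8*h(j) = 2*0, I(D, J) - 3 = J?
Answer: 16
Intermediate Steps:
I(D, J) = 3 + J
h(j) = 0 (h(j) = (2*0)/8 = (⅛)*0 = 0)
r = -11 (r = -6 + (5*(-6))/6 = -6 + (⅙)*(-30) = -6 - 5 = -11)
H(M) = 7 + M*(3 + M) (H(M) = 7 + (M + 3)*M = 7 + (3 + M)*M = 7 + M*(3 + M))
p = -8 (p = 153 - (7 + 11² + 3*11) = 153 - (7 + 121 + 33) = 153 - 1*161 = 153 - 161 = -8)
X(C) = ¾ + C/4 (X(C) = (C + 3)/4 = (3 + C)/4 = ¾ + C/4)
h(I(1, 4)) + p*X(r) = 0 - 8*(¾ + (¼)*(-11)) = 0 - 8*(¾ - 11/4) = 0 - 8*(-2) = 0 + 16 = 16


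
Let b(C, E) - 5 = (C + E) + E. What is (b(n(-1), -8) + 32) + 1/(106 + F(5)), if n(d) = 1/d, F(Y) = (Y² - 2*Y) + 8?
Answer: 2581/129 ≈ 20.008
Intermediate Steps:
F(Y) = 8 + Y² - 2*Y
b(C, E) = 5 + C + 2*E (b(C, E) = 5 + ((C + E) + E) = 5 + (C + 2*E) = 5 + C + 2*E)
(b(n(-1), -8) + 32) + 1/(106 + F(5)) = ((5 + 1/(-1) + 2*(-8)) + 32) + 1/(106 + (8 + 5² - 2*5)) = ((5 - 1 - 16) + 32) + 1/(106 + (8 + 25 - 10)) = (-12 + 32) + 1/(106 + 23) = 20 + 1/129 = 2581/129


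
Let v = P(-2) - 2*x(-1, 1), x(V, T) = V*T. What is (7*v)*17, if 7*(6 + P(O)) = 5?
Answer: -391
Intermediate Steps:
P(O) = -37/7 (P(O) = -6 + (⅐)*5 = -6 + 5/7 = -37/7)
x(V, T) = T*V
v = -23/7 (v = -37/7 - 2*(-1) = -37/7 + 2 = -23/7 ≈ -3.2857)
(7*v)*17 = (7*(-23/7))*17 = -23*17 = -391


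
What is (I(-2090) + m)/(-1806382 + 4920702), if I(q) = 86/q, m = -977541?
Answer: -255382597/813616100 ≈ -0.31389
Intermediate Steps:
(I(-2090) + m)/(-1806382 + 4920702) = (86/(-2090) - 977541)/(-1806382 + 4920702) = (86*(-1/2090) - 977541)/3114320 = (-43/1045 - 977541)*(1/3114320) = -1021530388/1045*1/3114320 = -255382597/813616100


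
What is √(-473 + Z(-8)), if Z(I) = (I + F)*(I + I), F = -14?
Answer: 11*I ≈ 11.0*I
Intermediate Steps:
Z(I) = 2*I*(-14 + I) (Z(I) = (I - 14)*(I + I) = (-14 + I)*(2*I) = 2*I*(-14 + I))
√(-473 + Z(-8)) = √(-473 + 2*(-8)*(-14 - 8)) = √(-473 + 2*(-8)*(-22)) = √(-473 + 352) = √(-121) = 11*I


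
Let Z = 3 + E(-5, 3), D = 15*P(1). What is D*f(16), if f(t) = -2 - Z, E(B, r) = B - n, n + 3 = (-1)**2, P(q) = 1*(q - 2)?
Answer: 30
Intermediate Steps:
P(q) = -2 + q (P(q) = 1*(-2 + q) = -2 + q)
n = -2 (n = -3 + (-1)**2 = -3 + 1 = -2)
E(B, r) = 2 + B (E(B, r) = B - 1*(-2) = B + 2 = 2 + B)
D = -15 (D = 15*(-2 + 1) = 15*(-1) = -15)
Z = 0 (Z = 3 + (2 - 5) = 3 - 3 = 0)
f(t) = -2 (f(t) = -2 - 1*0 = -2 + 0 = -2)
D*f(16) = -15*(-2) = 30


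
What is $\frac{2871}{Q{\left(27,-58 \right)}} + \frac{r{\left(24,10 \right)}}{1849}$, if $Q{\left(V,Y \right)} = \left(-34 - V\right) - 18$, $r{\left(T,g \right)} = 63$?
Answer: $- \frac{5303502}{146071} \approx -36.308$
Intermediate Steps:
$Q{\left(V,Y \right)} = -52 - V$
$\frac{2871}{Q{\left(27,-58 \right)}} + \frac{r{\left(24,10 \right)}}{1849} = \frac{2871}{-52 - 27} + \frac{63}{1849} = \frac{2871}{-52 - 27} + 63 \cdot \frac{1}{1849} = \frac{2871}{-79} + \frac{63}{1849} = 2871 \left(- \frac{1}{79}\right) + \frac{63}{1849} = - \frac{2871}{79} + \frac{63}{1849} = - \frac{5303502}{146071}$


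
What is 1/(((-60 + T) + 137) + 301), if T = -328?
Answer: 1/50 ≈ 0.020000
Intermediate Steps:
1/(((-60 + T) + 137) + 301) = 1/(((-60 - 328) + 137) + 301) = 1/((-388 + 137) + 301) = 1/(-251 + 301) = 1/50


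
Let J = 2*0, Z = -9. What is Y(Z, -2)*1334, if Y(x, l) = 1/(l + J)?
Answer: -667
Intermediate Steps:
J = 0
Y(x, l) = 1/l (Y(x, l) = 1/(l + 0) = 1/l)
Y(Z, -2)*1334 = 1334/(-2) = -½*1334 = -667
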